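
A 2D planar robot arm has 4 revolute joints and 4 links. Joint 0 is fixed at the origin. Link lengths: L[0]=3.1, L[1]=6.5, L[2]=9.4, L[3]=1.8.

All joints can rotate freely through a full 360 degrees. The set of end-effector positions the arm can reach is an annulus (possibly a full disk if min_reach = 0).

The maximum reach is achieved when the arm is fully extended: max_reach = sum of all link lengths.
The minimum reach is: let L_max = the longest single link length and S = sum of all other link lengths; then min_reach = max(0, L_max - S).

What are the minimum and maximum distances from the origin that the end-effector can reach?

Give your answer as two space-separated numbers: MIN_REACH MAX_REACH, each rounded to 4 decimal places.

Link lengths: [3.1, 6.5, 9.4, 1.8]
max_reach = 3.1 + 6.5 + 9.4 + 1.8 = 20.8
L_max = max([3.1, 6.5, 9.4, 1.8]) = 9.4
S (sum of others) = 20.8 - 9.4 = 11.4
min_reach = max(0, 9.4 - 11.4) = max(0, -2) = 0

Answer: 0.0000 20.8000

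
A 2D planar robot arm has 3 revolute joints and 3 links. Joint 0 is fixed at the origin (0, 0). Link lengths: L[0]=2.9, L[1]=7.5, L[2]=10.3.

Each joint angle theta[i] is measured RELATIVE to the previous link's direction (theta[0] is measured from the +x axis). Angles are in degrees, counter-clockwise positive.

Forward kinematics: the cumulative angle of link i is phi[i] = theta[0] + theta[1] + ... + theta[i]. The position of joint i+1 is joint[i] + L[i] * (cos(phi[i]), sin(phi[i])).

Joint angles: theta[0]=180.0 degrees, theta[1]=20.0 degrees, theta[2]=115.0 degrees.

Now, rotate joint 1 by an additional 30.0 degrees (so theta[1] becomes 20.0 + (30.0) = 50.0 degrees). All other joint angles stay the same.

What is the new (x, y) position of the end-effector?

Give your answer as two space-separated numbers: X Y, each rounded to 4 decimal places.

joint[0] = (0.0000, 0.0000)  (base)
link 0: phi[0] = 180 = 180 deg
  cos(180 deg) = -1.0000, sin(180 deg) = 0.0000
  joint[1] = (0.0000, 0.0000) + 2.9 * (-1.0000, 0.0000) = (0.0000 + -2.9000, 0.0000 + 0.0000) = (-2.9000, 0.0000)
link 1: phi[1] = 180 + 50 = 230 deg
  cos(230 deg) = -0.6428, sin(230 deg) = -0.7660
  joint[2] = (-2.9000, 0.0000) + 7.5 * (-0.6428, -0.7660) = (-2.9000 + -4.8209, 0.0000 + -5.7453) = (-7.7209, -5.7453)
link 2: phi[2] = 180 + 50 + 115 = 345 deg
  cos(345 deg) = 0.9659, sin(345 deg) = -0.2588
  joint[3] = (-7.7209, -5.7453) + 10.3 * (0.9659, -0.2588) = (-7.7209 + 9.9490, -5.7453 + -2.6658) = (2.2281, -8.4112)
End effector: (2.2281, -8.4112)

Answer: 2.2281 -8.4112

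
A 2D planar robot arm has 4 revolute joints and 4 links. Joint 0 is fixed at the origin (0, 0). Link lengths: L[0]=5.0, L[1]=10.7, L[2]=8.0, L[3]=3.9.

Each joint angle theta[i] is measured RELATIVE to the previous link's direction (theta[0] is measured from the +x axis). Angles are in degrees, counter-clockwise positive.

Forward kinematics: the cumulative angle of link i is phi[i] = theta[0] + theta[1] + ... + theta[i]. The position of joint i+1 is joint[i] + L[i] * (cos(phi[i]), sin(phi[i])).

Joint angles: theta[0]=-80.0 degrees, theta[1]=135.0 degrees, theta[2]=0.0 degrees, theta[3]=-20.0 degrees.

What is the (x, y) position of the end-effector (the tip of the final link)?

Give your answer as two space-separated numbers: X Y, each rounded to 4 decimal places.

joint[0] = (0.0000, 0.0000)  (base)
link 0: phi[0] = -80 = -80 deg
  cos(-80 deg) = 0.1736, sin(-80 deg) = -0.9848
  joint[1] = (0.0000, 0.0000) + 5 * (0.1736, -0.9848) = (0.0000 + 0.8682, 0.0000 + -4.9240) = (0.8682, -4.9240)
link 1: phi[1] = -80 + 135 = 55 deg
  cos(55 deg) = 0.5736, sin(55 deg) = 0.8192
  joint[2] = (0.8682, -4.9240) + 10.7 * (0.5736, 0.8192) = (0.8682 + 6.1373, -4.9240 + 8.7649) = (7.0055, 3.8409)
link 2: phi[2] = -80 + 135 + 0 = 55 deg
  cos(55 deg) = 0.5736, sin(55 deg) = 0.8192
  joint[3] = (7.0055, 3.8409) + 8 * (0.5736, 0.8192) = (7.0055 + 4.5886, 3.8409 + 6.5532) = (11.5941, 10.3941)
link 3: phi[3] = -80 + 135 + 0 + -20 = 35 deg
  cos(35 deg) = 0.8192, sin(35 deg) = 0.5736
  joint[4] = (11.5941, 10.3941) + 3.9 * (0.8192, 0.5736) = (11.5941 + 3.1947, 10.3941 + 2.2369) = (14.7888, 12.6311)
End effector: (14.7888, 12.6311)

Answer: 14.7888 12.6311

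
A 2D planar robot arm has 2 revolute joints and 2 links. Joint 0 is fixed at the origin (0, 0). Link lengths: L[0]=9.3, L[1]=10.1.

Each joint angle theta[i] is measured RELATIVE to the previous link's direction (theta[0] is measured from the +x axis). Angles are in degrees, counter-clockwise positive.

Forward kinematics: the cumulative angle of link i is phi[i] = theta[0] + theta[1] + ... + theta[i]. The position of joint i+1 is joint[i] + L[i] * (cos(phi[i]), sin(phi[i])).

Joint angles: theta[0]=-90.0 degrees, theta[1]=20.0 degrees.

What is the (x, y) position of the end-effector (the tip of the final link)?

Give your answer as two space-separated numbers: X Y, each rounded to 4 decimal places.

joint[0] = (0.0000, 0.0000)  (base)
link 0: phi[0] = -90 = -90 deg
  cos(-90 deg) = 0.0000, sin(-90 deg) = -1.0000
  joint[1] = (0.0000, 0.0000) + 9.3 * (0.0000, -1.0000) = (0.0000 + 0.0000, 0.0000 + -9.3000) = (0.0000, -9.3000)
link 1: phi[1] = -90 + 20 = -70 deg
  cos(-70 deg) = 0.3420, sin(-70 deg) = -0.9397
  joint[2] = (0.0000, -9.3000) + 10.1 * (0.3420, -0.9397) = (0.0000 + 3.4544, -9.3000 + -9.4909) = (3.4544, -18.7909)
End effector: (3.4544, -18.7909)

Answer: 3.4544 -18.7909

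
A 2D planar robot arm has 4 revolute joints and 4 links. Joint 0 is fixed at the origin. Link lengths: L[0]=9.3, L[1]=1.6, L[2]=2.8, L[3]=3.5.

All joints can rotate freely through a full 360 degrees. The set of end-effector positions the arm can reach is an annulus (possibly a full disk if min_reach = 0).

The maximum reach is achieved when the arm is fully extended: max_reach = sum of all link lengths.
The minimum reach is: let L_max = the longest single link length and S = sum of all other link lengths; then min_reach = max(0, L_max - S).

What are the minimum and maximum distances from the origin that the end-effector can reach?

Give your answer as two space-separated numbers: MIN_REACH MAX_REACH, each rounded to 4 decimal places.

Link lengths: [9.3, 1.6, 2.8, 3.5]
max_reach = 9.3 + 1.6 + 2.8 + 3.5 = 17.2
L_max = max([9.3, 1.6, 2.8, 3.5]) = 9.3
S (sum of others) = 17.2 - 9.3 = 7.9
min_reach = max(0, 9.3 - 7.9) = max(0, 1.4) = 1.4

Answer: 1.4000 17.2000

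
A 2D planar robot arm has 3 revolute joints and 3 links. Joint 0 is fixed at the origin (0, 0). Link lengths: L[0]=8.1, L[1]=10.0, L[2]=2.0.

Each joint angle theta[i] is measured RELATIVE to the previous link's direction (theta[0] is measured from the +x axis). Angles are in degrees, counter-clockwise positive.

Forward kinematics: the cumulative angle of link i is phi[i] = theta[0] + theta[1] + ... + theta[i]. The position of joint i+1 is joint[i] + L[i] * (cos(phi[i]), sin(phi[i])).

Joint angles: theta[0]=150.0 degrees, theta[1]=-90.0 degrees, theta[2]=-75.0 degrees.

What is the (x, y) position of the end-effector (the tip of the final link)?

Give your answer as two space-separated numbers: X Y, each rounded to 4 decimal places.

Answer: -0.0830 12.1926

Derivation:
joint[0] = (0.0000, 0.0000)  (base)
link 0: phi[0] = 150 = 150 deg
  cos(150 deg) = -0.8660, sin(150 deg) = 0.5000
  joint[1] = (0.0000, 0.0000) + 8.1 * (-0.8660, 0.5000) = (0.0000 + -7.0148, 0.0000 + 4.0500) = (-7.0148, 4.0500)
link 1: phi[1] = 150 + -90 = 60 deg
  cos(60 deg) = 0.5000, sin(60 deg) = 0.8660
  joint[2] = (-7.0148, 4.0500) + 10 * (0.5000, 0.8660) = (-7.0148 + 5.0000, 4.0500 + 8.6603) = (-2.0148, 12.7103)
link 2: phi[2] = 150 + -90 + -75 = -15 deg
  cos(-15 deg) = 0.9659, sin(-15 deg) = -0.2588
  joint[3] = (-2.0148, 12.7103) + 2 * (0.9659, -0.2588) = (-2.0148 + 1.9319, 12.7103 + -0.5176) = (-0.0830, 12.1926)
End effector: (-0.0830, 12.1926)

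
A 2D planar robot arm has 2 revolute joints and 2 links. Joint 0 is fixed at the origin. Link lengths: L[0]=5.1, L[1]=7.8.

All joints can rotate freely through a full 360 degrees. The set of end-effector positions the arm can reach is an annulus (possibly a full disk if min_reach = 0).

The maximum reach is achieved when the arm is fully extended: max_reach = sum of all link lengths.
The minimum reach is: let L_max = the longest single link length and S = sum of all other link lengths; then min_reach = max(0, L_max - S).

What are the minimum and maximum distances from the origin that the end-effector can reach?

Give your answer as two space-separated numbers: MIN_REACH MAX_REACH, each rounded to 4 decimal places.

Answer: 2.7000 12.9000

Derivation:
Link lengths: [5.1, 7.8]
max_reach = 5.1 + 7.8 = 12.9
L_max = max([5.1, 7.8]) = 7.8
S (sum of others) = 12.9 - 7.8 = 5.1
min_reach = max(0, 7.8 - 5.1) = max(0, 2.7) = 2.7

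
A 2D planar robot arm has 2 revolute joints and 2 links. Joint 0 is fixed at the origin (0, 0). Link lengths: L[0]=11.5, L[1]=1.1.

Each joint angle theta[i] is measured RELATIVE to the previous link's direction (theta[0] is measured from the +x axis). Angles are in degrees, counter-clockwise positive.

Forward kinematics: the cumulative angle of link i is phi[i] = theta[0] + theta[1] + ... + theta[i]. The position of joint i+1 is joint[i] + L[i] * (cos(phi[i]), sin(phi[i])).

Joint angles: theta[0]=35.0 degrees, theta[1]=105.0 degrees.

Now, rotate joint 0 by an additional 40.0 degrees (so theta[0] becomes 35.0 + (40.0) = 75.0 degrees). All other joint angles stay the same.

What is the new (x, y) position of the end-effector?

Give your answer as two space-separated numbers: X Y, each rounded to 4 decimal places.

joint[0] = (0.0000, 0.0000)  (base)
link 0: phi[0] = 75 = 75 deg
  cos(75 deg) = 0.2588, sin(75 deg) = 0.9659
  joint[1] = (0.0000, 0.0000) + 11.5 * (0.2588, 0.9659) = (0.0000 + 2.9764, 0.0000 + 11.1081) = (2.9764, 11.1081)
link 1: phi[1] = 75 + 105 = 180 deg
  cos(180 deg) = -1.0000, sin(180 deg) = 0.0000
  joint[2] = (2.9764, 11.1081) + 1.1 * (-1.0000, 0.0000) = (2.9764 + -1.1000, 11.1081 + 0.0000) = (1.8764, 11.1081)
End effector: (1.8764, 11.1081)

Answer: 1.8764 11.1081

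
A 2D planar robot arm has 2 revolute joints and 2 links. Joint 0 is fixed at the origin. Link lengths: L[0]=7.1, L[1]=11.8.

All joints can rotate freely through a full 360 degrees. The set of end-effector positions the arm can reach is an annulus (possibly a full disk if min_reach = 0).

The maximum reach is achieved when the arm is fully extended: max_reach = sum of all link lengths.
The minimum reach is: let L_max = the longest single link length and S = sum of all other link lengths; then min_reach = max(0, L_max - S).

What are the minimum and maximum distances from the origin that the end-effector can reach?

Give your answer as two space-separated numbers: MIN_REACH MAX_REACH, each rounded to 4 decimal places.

Link lengths: [7.1, 11.8]
max_reach = 7.1 + 11.8 = 18.9
L_max = max([7.1, 11.8]) = 11.8
S (sum of others) = 18.9 - 11.8 = 7.1
min_reach = max(0, 11.8 - 7.1) = max(0, 4.7) = 4.7

Answer: 4.7000 18.9000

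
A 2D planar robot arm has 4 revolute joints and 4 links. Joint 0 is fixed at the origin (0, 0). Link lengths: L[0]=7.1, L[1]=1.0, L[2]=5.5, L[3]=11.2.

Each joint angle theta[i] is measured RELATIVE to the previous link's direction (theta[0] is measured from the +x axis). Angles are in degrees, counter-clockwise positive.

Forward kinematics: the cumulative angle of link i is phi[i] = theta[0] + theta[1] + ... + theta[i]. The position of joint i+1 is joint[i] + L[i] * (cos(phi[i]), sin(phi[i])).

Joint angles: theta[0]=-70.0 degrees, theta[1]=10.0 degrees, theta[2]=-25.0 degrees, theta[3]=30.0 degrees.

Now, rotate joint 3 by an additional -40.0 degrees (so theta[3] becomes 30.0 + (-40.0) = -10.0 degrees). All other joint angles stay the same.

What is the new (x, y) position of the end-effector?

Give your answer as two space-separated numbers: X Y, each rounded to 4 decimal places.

joint[0] = (0.0000, 0.0000)  (base)
link 0: phi[0] = -70 = -70 deg
  cos(-70 deg) = 0.3420, sin(-70 deg) = -0.9397
  joint[1] = (0.0000, 0.0000) + 7.1 * (0.3420, -0.9397) = (0.0000 + 2.4283, 0.0000 + -6.6718) = (2.4283, -6.6718)
link 1: phi[1] = -70 + 10 = -60 deg
  cos(-60 deg) = 0.5000, sin(-60 deg) = -0.8660
  joint[2] = (2.4283, -6.6718) + 1 * (0.5000, -0.8660) = (2.4283 + 0.5000, -6.6718 + -0.8660) = (2.9283, -7.5378)
link 2: phi[2] = -70 + 10 + -25 = -85 deg
  cos(-85 deg) = 0.0872, sin(-85 deg) = -0.9962
  joint[3] = (2.9283, -7.5378) + 5.5 * (0.0872, -0.9962) = (2.9283 + 0.4794, -7.5378 + -5.4791) = (3.4077, -13.0169)
link 3: phi[3] = -70 + 10 + -25 + -10 = -95 deg
  cos(-95 deg) = -0.0872, sin(-95 deg) = -0.9962
  joint[4] = (3.4077, -13.0169) + 11.2 * (-0.0872, -0.9962) = (3.4077 + -0.9761, -13.0169 + -11.1574) = (2.4316, -24.1743)
End effector: (2.4316, -24.1743)

Answer: 2.4316 -24.1743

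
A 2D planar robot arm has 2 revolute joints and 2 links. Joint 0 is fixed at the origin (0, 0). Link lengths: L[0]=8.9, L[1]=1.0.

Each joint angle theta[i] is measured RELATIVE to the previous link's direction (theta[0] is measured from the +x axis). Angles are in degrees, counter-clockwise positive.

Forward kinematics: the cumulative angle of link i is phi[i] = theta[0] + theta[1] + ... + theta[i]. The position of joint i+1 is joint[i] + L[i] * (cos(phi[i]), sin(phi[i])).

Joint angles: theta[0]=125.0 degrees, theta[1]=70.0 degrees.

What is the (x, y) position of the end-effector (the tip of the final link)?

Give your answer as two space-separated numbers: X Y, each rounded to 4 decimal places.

joint[0] = (0.0000, 0.0000)  (base)
link 0: phi[0] = 125 = 125 deg
  cos(125 deg) = -0.5736, sin(125 deg) = 0.8192
  joint[1] = (0.0000, 0.0000) + 8.9 * (-0.5736, 0.8192) = (0.0000 + -5.1048, 0.0000 + 7.2905) = (-5.1048, 7.2905)
link 1: phi[1] = 125 + 70 = 195 deg
  cos(195 deg) = -0.9659, sin(195 deg) = -0.2588
  joint[2] = (-5.1048, 7.2905) + 1 * (-0.9659, -0.2588) = (-5.1048 + -0.9659, 7.2905 + -0.2588) = (-6.0708, 7.0316)
End effector: (-6.0708, 7.0316)

Answer: -6.0708 7.0316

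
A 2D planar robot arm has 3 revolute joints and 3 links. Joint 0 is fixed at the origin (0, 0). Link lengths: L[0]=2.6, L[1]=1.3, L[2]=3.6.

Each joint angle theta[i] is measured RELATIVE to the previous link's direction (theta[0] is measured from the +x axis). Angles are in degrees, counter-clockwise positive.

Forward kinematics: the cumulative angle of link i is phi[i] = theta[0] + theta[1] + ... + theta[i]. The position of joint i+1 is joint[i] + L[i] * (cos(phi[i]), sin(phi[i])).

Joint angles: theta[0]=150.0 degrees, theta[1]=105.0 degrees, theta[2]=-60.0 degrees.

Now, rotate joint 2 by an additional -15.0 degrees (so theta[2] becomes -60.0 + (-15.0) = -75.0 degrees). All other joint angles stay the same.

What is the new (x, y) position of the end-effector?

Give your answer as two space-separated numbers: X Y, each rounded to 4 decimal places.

joint[0] = (0.0000, 0.0000)  (base)
link 0: phi[0] = 150 = 150 deg
  cos(150 deg) = -0.8660, sin(150 deg) = 0.5000
  joint[1] = (0.0000, 0.0000) + 2.6 * (-0.8660, 0.5000) = (0.0000 + -2.2517, 0.0000 + 1.3000) = (-2.2517, 1.3000)
link 1: phi[1] = 150 + 105 = 255 deg
  cos(255 deg) = -0.2588, sin(255 deg) = -0.9659
  joint[2] = (-2.2517, 1.3000) + 1.3 * (-0.2588, -0.9659) = (-2.2517 + -0.3365, 1.3000 + -1.2557) = (-2.5881, 0.0443)
link 2: phi[2] = 150 + 105 + -75 = 180 deg
  cos(180 deg) = -1.0000, sin(180 deg) = 0.0000
  joint[3] = (-2.5881, 0.0443) + 3.6 * (-1.0000, 0.0000) = (-2.5881 + -3.6000, 0.0443 + 0.0000) = (-6.1881, 0.0443)
End effector: (-6.1881, 0.0443)

Answer: -6.1881 0.0443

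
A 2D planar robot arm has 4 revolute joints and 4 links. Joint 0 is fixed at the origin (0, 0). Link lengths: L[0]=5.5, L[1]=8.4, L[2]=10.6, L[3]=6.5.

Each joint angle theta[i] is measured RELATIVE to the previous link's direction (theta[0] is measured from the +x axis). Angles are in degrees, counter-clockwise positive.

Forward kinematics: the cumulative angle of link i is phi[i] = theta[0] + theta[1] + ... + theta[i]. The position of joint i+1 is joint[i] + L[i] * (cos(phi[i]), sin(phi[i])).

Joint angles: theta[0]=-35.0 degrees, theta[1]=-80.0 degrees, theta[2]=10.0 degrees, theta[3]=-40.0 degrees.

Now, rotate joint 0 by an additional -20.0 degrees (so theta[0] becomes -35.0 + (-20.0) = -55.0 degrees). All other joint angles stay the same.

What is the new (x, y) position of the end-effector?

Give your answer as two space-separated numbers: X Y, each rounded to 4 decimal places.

joint[0] = (0.0000, 0.0000)  (base)
link 0: phi[0] = -55 = -55 deg
  cos(-55 deg) = 0.5736, sin(-55 deg) = -0.8192
  joint[1] = (0.0000, 0.0000) + 5.5 * (0.5736, -0.8192) = (0.0000 + 3.1547, 0.0000 + -4.5053) = (3.1547, -4.5053)
link 1: phi[1] = -55 + -80 = -135 deg
  cos(-135 deg) = -0.7071, sin(-135 deg) = -0.7071
  joint[2] = (3.1547, -4.5053) + 8.4 * (-0.7071, -0.7071) = (3.1547 + -5.9397, -4.5053 + -5.9397) = (-2.7850, -10.4450)
link 2: phi[2] = -55 + -80 + 10 = -125 deg
  cos(-125 deg) = -0.5736, sin(-125 deg) = -0.8192
  joint[3] = (-2.7850, -10.4450) + 10.6 * (-0.5736, -0.8192) = (-2.7850 + -6.0799, -10.4450 + -8.6830) = (-8.8649, -19.1280)
link 3: phi[3] = -55 + -80 + 10 + -40 = -165 deg
  cos(-165 deg) = -0.9659, sin(-165 deg) = -0.2588
  joint[4] = (-8.8649, -19.1280) + 6.5 * (-0.9659, -0.2588) = (-8.8649 + -6.2785, -19.1280 + -1.6823) = (-15.1435, -20.8104)
End effector: (-15.1435, -20.8104)

Answer: -15.1435 -20.8104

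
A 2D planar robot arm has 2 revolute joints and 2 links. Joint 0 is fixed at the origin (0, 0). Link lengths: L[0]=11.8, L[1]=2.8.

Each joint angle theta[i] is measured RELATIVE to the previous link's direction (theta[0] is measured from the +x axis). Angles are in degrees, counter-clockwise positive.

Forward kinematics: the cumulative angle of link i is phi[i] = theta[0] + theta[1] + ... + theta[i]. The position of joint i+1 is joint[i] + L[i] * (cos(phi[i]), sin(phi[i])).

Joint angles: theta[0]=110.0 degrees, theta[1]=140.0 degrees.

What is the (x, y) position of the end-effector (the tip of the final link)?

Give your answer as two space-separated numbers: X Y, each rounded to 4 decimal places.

Answer: -4.9935 8.4572

Derivation:
joint[0] = (0.0000, 0.0000)  (base)
link 0: phi[0] = 110 = 110 deg
  cos(110 deg) = -0.3420, sin(110 deg) = 0.9397
  joint[1] = (0.0000, 0.0000) + 11.8 * (-0.3420, 0.9397) = (0.0000 + -4.0358, 0.0000 + 11.0884) = (-4.0358, 11.0884)
link 1: phi[1] = 110 + 140 = 250 deg
  cos(250 deg) = -0.3420, sin(250 deg) = -0.9397
  joint[2] = (-4.0358, 11.0884) + 2.8 * (-0.3420, -0.9397) = (-4.0358 + -0.9577, 11.0884 + -2.6311) = (-4.9935, 8.4572)
End effector: (-4.9935, 8.4572)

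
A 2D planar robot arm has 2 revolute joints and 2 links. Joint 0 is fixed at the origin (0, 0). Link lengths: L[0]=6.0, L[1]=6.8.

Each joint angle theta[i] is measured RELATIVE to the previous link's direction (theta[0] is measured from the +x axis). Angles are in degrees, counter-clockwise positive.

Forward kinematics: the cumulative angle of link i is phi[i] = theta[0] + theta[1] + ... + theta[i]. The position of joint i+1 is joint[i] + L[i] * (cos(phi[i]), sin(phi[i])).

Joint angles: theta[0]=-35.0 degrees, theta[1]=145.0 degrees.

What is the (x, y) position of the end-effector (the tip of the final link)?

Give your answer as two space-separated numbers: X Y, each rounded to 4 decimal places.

joint[0] = (0.0000, 0.0000)  (base)
link 0: phi[0] = -35 = -35 deg
  cos(-35 deg) = 0.8192, sin(-35 deg) = -0.5736
  joint[1] = (0.0000, 0.0000) + 6 * (0.8192, -0.5736) = (0.0000 + 4.9149, 0.0000 + -3.4415) = (4.9149, -3.4415)
link 1: phi[1] = -35 + 145 = 110 deg
  cos(110 deg) = -0.3420, sin(110 deg) = 0.9397
  joint[2] = (4.9149, -3.4415) + 6.8 * (-0.3420, 0.9397) = (4.9149 + -2.3257, -3.4415 + 6.3899) = (2.5892, 2.9485)
End effector: (2.5892, 2.9485)

Answer: 2.5892 2.9485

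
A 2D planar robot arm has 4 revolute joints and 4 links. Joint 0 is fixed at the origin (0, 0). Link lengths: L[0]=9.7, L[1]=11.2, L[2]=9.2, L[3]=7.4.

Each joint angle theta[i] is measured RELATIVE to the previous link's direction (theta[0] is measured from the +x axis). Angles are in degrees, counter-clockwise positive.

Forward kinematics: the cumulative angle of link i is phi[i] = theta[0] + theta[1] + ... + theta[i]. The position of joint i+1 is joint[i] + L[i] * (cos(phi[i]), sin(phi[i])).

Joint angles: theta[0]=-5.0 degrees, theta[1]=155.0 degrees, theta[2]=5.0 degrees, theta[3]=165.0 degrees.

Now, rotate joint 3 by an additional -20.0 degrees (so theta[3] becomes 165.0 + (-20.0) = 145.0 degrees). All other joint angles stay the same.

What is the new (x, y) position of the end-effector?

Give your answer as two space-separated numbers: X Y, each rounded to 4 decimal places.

Answer: -4.6744 2.2341

Derivation:
joint[0] = (0.0000, 0.0000)  (base)
link 0: phi[0] = -5 = -5 deg
  cos(-5 deg) = 0.9962, sin(-5 deg) = -0.0872
  joint[1] = (0.0000, 0.0000) + 9.7 * (0.9962, -0.0872) = (0.0000 + 9.6631, 0.0000 + -0.8454) = (9.6631, -0.8454)
link 1: phi[1] = -5 + 155 = 150 deg
  cos(150 deg) = -0.8660, sin(150 deg) = 0.5000
  joint[2] = (9.6631, -0.8454) + 11.2 * (-0.8660, 0.5000) = (9.6631 + -9.6995, -0.8454 + 5.6000) = (-0.0364, 4.7546)
link 2: phi[2] = -5 + 155 + 5 = 155 deg
  cos(155 deg) = -0.9063, sin(155 deg) = 0.4226
  joint[3] = (-0.0364, 4.7546) + 9.2 * (-0.9063, 0.4226) = (-0.0364 + -8.3380, 4.7546 + 3.8881) = (-8.3744, 8.6427)
link 3: phi[3] = -5 + 155 + 5 + 145 = 300 deg
  cos(300 deg) = 0.5000, sin(300 deg) = -0.8660
  joint[4] = (-8.3744, 8.6427) + 7.4 * (0.5000, -0.8660) = (-8.3744 + 3.7000, 8.6427 + -6.4086) = (-4.6744, 2.2341)
End effector: (-4.6744, 2.2341)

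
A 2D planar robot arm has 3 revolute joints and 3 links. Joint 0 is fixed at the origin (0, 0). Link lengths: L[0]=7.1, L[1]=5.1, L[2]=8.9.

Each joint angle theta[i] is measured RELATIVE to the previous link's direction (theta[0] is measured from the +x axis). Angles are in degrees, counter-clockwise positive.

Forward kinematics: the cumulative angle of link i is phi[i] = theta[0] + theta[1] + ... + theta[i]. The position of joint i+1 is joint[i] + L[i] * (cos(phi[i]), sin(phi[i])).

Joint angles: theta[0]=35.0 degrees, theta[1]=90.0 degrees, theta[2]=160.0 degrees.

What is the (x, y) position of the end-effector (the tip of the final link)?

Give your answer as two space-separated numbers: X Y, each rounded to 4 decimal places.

joint[0] = (0.0000, 0.0000)  (base)
link 0: phi[0] = 35 = 35 deg
  cos(35 deg) = 0.8192, sin(35 deg) = 0.5736
  joint[1] = (0.0000, 0.0000) + 7.1 * (0.8192, 0.5736) = (0.0000 + 5.8160, 0.0000 + 4.0724) = (5.8160, 4.0724)
link 1: phi[1] = 35 + 90 = 125 deg
  cos(125 deg) = -0.5736, sin(125 deg) = 0.8192
  joint[2] = (5.8160, 4.0724) + 5.1 * (-0.5736, 0.8192) = (5.8160 + -2.9252, 4.0724 + 4.1777) = (2.8907, 8.2501)
link 2: phi[2] = 35 + 90 + 160 = 285 deg
  cos(285 deg) = 0.2588, sin(285 deg) = -0.9659
  joint[3] = (2.8907, 8.2501) + 8.9 * (0.2588, -0.9659) = (2.8907 + 2.3035, 8.2501 + -8.5967) = (5.1942, -0.3467)
End effector: (5.1942, -0.3467)

Answer: 5.1942 -0.3467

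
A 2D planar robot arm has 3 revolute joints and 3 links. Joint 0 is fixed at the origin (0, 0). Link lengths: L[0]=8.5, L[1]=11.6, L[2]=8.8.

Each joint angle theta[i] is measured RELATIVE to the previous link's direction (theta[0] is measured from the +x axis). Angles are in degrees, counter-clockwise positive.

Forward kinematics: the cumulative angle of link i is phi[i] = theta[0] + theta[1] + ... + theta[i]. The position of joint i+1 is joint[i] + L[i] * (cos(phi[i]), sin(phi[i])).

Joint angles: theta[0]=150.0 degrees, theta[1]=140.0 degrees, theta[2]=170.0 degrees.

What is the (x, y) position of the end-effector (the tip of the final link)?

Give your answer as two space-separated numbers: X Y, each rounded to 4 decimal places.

Answer: -4.9219 2.0159

Derivation:
joint[0] = (0.0000, 0.0000)  (base)
link 0: phi[0] = 150 = 150 deg
  cos(150 deg) = -0.8660, sin(150 deg) = 0.5000
  joint[1] = (0.0000, 0.0000) + 8.5 * (-0.8660, 0.5000) = (0.0000 + -7.3612, 0.0000 + 4.2500) = (-7.3612, 4.2500)
link 1: phi[1] = 150 + 140 = 290 deg
  cos(290 deg) = 0.3420, sin(290 deg) = -0.9397
  joint[2] = (-7.3612, 4.2500) + 11.6 * (0.3420, -0.9397) = (-7.3612 + 3.9674, 4.2500 + -10.9004) = (-3.3938, -6.6504)
link 2: phi[2] = 150 + 140 + 170 = 460 deg
  cos(460 deg) = -0.1736, sin(460 deg) = 0.9848
  joint[3] = (-3.3938, -6.6504) + 8.8 * (-0.1736, 0.9848) = (-3.3938 + -1.5281, -6.6504 + 8.6663) = (-4.9219, 2.0159)
End effector: (-4.9219, 2.0159)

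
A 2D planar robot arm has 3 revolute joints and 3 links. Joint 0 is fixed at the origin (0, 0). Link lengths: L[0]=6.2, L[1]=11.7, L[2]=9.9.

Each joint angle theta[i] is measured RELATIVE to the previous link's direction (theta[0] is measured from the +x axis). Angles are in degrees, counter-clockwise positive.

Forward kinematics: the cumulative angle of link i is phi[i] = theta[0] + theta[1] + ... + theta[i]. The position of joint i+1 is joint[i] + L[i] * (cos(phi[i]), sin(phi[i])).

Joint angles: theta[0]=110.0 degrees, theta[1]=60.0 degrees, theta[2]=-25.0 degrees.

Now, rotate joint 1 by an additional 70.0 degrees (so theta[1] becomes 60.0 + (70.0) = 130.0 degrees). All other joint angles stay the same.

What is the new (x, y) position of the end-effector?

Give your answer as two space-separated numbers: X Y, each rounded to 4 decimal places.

joint[0] = (0.0000, 0.0000)  (base)
link 0: phi[0] = 110 = 110 deg
  cos(110 deg) = -0.3420, sin(110 deg) = 0.9397
  joint[1] = (0.0000, 0.0000) + 6.2 * (-0.3420, 0.9397) = (0.0000 + -2.1205, 0.0000 + 5.8261) = (-2.1205, 5.8261)
link 1: phi[1] = 110 + 130 = 240 deg
  cos(240 deg) = -0.5000, sin(240 deg) = -0.8660
  joint[2] = (-2.1205, 5.8261) + 11.7 * (-0.5000, -0.8660) = (-2.1205 + -5.8500, 5.8261 + -10.1325) = (-7.9705, -4.3064)
link 2: phi[2] = 110 + 130 + -25 = 215 deg
  cos(215 deg) = -0.8192, sin(215 deg) = -0.5736
  joint[3] = (-7.9705, -4.3064) + 9.9 * (-0.8192, -0.5736) = (-7.9705 + -8.1096, -4.3064 + -5.6784) = (-16.0801, -9.9848)
End effector: (-16.0801, -9.9848)

Answer: -16.0801 -9.9848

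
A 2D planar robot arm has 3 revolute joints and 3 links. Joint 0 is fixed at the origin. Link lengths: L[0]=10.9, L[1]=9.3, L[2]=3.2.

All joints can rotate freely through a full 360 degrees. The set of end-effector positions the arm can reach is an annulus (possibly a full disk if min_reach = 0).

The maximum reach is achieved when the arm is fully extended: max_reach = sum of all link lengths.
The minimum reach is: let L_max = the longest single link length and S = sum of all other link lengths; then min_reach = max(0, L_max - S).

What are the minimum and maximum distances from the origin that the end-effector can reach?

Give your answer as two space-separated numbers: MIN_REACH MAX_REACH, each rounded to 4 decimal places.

Link lengths: [10.9, 9.3, 3.2]
max_reach = 10.9 + 9.3 + 3.2 = 23.4
L_max = max([10.9, 9.3, 3.2]) = 10.9
S (sum of others) = 23.4 - 10.9 = 12.5
min_reach = max(0, 10.9 - 12.5) = max(0, -1.6) = 0

Answer: 0.0000 23.4000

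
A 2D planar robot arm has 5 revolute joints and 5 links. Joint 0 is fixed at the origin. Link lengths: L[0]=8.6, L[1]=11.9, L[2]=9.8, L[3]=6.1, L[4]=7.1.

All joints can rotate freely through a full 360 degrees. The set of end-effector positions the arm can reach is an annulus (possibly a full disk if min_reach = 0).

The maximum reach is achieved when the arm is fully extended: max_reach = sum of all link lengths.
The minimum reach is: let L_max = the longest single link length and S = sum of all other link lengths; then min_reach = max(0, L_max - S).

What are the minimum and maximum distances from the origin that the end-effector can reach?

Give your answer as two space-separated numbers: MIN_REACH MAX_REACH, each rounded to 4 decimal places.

Answer: 0.0000 43.5000

Derivation:
Link lengths: [8.6, 11.9, 9.8, 6.1, 7.1]
max_reach = 8.6 + 11.9 + 9.8 + 6.1 + 7.1 = 43.5
L_max = max([8.6, 11.9, 9.8, 6.1, 7.1]) = 11.9
S (sum of others) = 43.5 - 11.9 = 31.6
min_reach = max(0, 11.9 - 31.6) = max(0, -19.7) = 0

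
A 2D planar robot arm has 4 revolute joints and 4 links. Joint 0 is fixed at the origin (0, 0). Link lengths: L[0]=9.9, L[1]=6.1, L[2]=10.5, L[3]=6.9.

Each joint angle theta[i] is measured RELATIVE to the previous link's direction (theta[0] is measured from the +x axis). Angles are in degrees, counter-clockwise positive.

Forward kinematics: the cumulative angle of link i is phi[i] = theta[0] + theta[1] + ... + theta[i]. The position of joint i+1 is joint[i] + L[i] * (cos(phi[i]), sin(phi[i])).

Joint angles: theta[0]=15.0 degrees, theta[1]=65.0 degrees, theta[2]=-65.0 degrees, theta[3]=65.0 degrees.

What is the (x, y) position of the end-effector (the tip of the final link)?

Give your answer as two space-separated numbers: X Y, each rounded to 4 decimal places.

Answer: 21.9623 18.0824

Derivation:
joint[0] = (0.0000, 0.0000)  (base)
link 0: phi[0] = 15 = 15 deg
  cos(15 deg) = 0.9659, sin(15 deg) = 0.2588
  joint[1] = (0.0000, 0.0000) + 9.9 * (0.9659, 0.2588) = (0.0000 + 9.5627, 0.0000 + 2.5623) = (9.5627, 2.5623)
link 1: phi[1] = 15 + 65 = 80 deg
  cos(80 deg) = 0.1736, sin(80 deg) = 0.9848
  joint[2] = (9.5627, 2.5623) + 6.1 * (0.1736, 0.9848) = (9.5627 + 1.0593, 2.5623 + 6.0073) = (10.6219, 8.5696)
link 2: phi[2] = 15 + 65 + -65 = 15 deg
  cos(15 deg) = 0.9659, sin(15 deg) = 0.2588
  joint[3] = (10.6219, 8.5696) + 10.5 * (0.9659, 0.2588) = (10.6219 + 10.1422, 8.5696 + 2.7176) = (20.7641, 11.2872)
link 3: phi[3] = 15 + 65 + -65 + 65 = 80 deg
  cos(80 deg) = 0.1736, sin(80 deg) = 0.9848
  joint[4] = (20.7641, 11.2872) + 6.9 * (0.1736, 0.9848) = (20.7641 + 1.1982, 11.2872 + 6.7952) = (21.9623, 18.0824)
End effector: (21.9623, 18.0824)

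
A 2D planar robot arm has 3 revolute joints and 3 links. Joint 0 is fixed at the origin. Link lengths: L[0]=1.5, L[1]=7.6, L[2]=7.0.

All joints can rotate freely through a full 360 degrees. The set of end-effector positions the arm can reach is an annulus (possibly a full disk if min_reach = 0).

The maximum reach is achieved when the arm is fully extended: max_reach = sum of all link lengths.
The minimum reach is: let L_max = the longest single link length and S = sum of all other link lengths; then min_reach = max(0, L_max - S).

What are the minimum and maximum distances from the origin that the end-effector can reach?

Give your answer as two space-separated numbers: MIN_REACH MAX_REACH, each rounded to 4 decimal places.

Answer: 0.0000 16.1000

Derivation:
Link lengths: [1.5, 7.6, 7.0]
max_reach = 1.5 + 7.6 + 7 = 16.1
L_max = max([1.5, 7.6, 7.0]) = 7.6
S (sum of others) = 16.1 - 7.6 = 8.5
min_reach = max(0, 7.6 - 8.5) = max(0, -0.9) = 0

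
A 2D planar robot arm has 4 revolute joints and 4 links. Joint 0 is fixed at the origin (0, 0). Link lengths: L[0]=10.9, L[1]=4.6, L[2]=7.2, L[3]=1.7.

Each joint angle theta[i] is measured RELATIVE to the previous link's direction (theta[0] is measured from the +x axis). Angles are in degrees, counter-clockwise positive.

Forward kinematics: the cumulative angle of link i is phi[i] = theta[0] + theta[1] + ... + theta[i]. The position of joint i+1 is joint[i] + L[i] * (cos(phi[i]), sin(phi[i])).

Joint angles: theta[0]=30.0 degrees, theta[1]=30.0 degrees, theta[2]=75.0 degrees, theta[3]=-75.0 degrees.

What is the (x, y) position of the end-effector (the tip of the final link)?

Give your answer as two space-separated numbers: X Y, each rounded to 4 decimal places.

Answer: 7.4985 15.9971

Derivation:
joint[0] = (0.0000, 0.0000)  (base)
link 0: phi[0] = 30 = 30 deg
  cos(30 deg) = 0.8660, sin(30 deg) = 0.5000
  joint[1] = (0.0000, 0.0000) + 10.9 * (0.8660, 0.5000) = (0.0000 + 9.4397, 0.0000 + 5.4500) = (9.4397, 5.4500)
link 1: phi[1] = 30 + 30 = 60 deg
  cos(60 deg) = 0.5000, sin(60 deg) = 0.8660
  joint[2] = (9.4397, 5.4500) + 4.6 * (0.5000, 0.8660) = (9.4397 + 2.3000, 5.4500 + 3.9837) = (11.7397, 9.4337)
link 2: phi[2] = 30 + 30 + 75 = 135 deg
  cos(135 deg) = -0.7071, sin(135 deg) = 0.7071
  joint[3] = (11.7397, 9.4337) + 7.2 * (-0.7071, 0.7071) = (11.7397 + -5.0912, 9.4337 + 5.0912) = (6.6485, 14.5249)
link 3: phi[3] = 30 + 30 + 75 + -75 = 60 deg
  cos(60 deg) = 0.5000, sin(60 deg) = 0.8660
  joint[4] = (6.6485, 14.5249) + 1.7 * (0.5000, 0.8660) = (6.6485 + 0.8500, 14.5249 + 1.4722) = (7.4985, 15.9971)
End effector: (7.4985, 15.9971)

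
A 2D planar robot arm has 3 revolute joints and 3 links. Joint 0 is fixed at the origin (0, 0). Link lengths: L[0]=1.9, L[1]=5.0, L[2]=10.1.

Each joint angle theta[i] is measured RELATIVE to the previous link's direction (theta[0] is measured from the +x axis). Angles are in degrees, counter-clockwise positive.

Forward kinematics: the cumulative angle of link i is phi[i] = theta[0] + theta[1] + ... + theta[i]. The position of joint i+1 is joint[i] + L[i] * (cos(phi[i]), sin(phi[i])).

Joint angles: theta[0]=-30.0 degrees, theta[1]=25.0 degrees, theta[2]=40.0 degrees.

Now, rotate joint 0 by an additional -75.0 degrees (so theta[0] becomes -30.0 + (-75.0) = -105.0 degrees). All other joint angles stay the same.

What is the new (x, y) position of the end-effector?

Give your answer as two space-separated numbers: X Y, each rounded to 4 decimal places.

joint[0] = (0.0000, 0.0000)  (base)
link 0: phi[0] = -105 = -105 deg
  cos(-105 deg) = -0.2588, sin(-105 deg) = -0.9659
  joint[1] = (0.0000, 0.0000) + 1.9 * (-0.2588, -0.9659) = (0.0000 + -0.4918, 0.0000 + -1.8353) = (-0.4918, -1.8353)
link 1: phi[1] = -105 + 25 = -80 deg
  cos(-80 deg) = 0.1736, sin(-80 deg) = -0.9848
  joint[2] = (-0.4918, -1.8353) + 5 * (0.1736, -0.9848) = (-0.4918 + 0.8682, -1.8353 + -4.9240) = (0.3765, -6.7593)
link 2: phi[2] = -105 + 25 + 40 = -40 deg
  cos(-40 deg) = 0.7660, sin(-40 deg) = -0.6428
  joint[3] = (0.3765, -6.7593) + 10.1 * (0.7660, -0.6428) = (0.3765 + 7.7370, -6.7593 + -6.4922) = (8.1135, -13.2515)
End effector: (8.1135, -13.2515)

Answer: 8.1135 -13.2515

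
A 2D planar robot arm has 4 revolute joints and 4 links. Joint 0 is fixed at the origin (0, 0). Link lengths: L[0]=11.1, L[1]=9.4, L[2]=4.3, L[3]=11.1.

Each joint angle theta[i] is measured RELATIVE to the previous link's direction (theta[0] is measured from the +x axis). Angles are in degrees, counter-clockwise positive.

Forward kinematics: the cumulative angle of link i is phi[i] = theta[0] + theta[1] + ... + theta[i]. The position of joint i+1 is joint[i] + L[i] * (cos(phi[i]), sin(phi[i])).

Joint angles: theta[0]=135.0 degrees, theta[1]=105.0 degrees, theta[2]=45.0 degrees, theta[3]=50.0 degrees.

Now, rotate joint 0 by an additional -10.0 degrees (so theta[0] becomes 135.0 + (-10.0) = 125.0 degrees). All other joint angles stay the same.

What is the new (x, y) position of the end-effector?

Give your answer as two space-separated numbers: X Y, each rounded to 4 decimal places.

Answer: -2.9415 -8.7586

Derivation:
joint[0] = (0.0000, 0.0000)  (base)
link 0: phi[0] = 125 = 125 deg
  cos(125 deg) = -0.5736, sin(125 deg) = 0.8192
  joint[1] = (0.0000, 0.0000) + 11.1 * (-0.5736, 0.8192) = (0.0000 + -6.3667, 0.0000 + 9.0926) = (-6.3667, 9.0926)
link 1: phi[1] = 125 + 105 = 230 deg
  cos(230 deg) = -0.6428, sin(230 deg) = -0.7660
  joint[2] = (-6.3667, 9.0926) + 9.4 * (-0.6428, -0.7660) = (-6.3667 + -6.0422, 9.0926 + -7.2008) = (-12.4089, 1.8918)
link 2: phi[2] = 125 + 105 + 45 = 275 deg
  cos(275 deg) = 0.0872, sin(275 deg) = -0.9962
  joint[3] = (-12.4089, 1.8918) + 4.3 * (0.0872, -0.9962) = (-12.4089 + 0.3748, 1.8918 + -4.2836) = (-12.0341, -2.3919)
link 3: phi[3] = 125 + 105 + 45 + 50 = 325 deg
  cos(325 deg) = 0.8192, sin(325 deg) = -0.5736
  joint[4] = (-12.0341, -2.3919) + 11.1 * (0.8192, -0.5736) = (-12.0341 + 9.0926, -2.3919 + -6.3667) = (-2.9415, -8.7586)
End effector: (-2.9415, -8.7586)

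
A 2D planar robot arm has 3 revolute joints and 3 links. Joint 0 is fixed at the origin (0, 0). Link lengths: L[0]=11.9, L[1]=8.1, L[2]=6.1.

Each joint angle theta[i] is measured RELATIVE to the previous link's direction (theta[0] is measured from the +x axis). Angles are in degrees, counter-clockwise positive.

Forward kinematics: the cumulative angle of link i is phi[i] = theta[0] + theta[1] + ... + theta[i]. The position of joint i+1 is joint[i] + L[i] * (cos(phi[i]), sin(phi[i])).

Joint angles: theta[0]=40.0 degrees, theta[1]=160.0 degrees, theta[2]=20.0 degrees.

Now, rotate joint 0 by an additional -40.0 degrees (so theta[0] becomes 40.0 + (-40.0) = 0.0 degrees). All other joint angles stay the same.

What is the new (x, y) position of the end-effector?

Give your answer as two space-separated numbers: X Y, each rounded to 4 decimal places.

Answer: -1.8115 2.7704

Derivation:
joint[0] = (0.0000, 0.0000)  (base)
link 0: phi[0] = 0 = 0 deg
  cos(0 deg) = 1.0000, sin(0 deg) = 0.0000
  joint[1] = (0.0000, 0.0000) + 11.9 * (1.0000, 0.0000) = (0.0000 + 11.9000, 0.0000 + 0.0000) = (11.9000, 0.0000)
link 1: phi[1] = 0 + 160 = 160 deg
  cos(160 deg) = -0.9397, sin(160 deg) = 0.3420
  joint[2] = (11.9000, 0.0000) + 8.1 * (-0.9397, 0.3420) = (11.9000 + -7.6115, 0.0000 + 2.7704) = (4.2885, 2.7704)
link 2: phi[2] = 0 + 160 + 20 = 180 deg
  cos(180 deg) = -1.0000, sin(180 deg) = 0.0000
  joint[3] = (4.2885, 2.7704) + 6.1 * (-1.0000, 0.0000) = (4.2885 + -6.1000, 2.7704 + 0.0000) = (-1.8115, 2.7704)
End effector: (-1.8115, 2.7704)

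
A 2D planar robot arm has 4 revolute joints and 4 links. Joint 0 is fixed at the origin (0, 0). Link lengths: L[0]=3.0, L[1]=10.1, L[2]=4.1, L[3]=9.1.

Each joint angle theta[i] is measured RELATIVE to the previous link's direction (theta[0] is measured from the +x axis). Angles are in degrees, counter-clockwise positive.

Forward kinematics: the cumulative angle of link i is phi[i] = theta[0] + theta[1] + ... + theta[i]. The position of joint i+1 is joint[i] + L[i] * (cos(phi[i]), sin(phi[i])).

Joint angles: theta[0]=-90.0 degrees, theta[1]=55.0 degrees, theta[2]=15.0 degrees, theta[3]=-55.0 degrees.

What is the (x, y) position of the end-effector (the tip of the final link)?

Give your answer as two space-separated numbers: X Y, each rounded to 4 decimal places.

Answer: 14.4814 -18.9853

Derivation:
joint[0] = (0.0000, 0.0000)  (base)
link 0: phi[0] = -90 = -90 deg
  cos(-90 deg) = 0.0000, sin(-90 deg) = -1.0000
  joint[1] = (0.0000, 0.0000) + 3 * (0.0000, -1.0000) = (0.0000 + 0.0000, 0.0000 + -3.0000) = (0.0000, -3.0000)
link 1: phi[1] = -90 + 55 = -35 deg
  cos(-35 deg) = 0.8192, sin(-35 deg) = -0.5736
  joint[2] = (0.0000, -3.0000) + 10.1 * (0.8192, -0.5736) = (0.0000 + 8.2734, -3.0000 + -5.7931) = (8.2734, -8.7931)
link 2: phi[2] = -90 + 55 + 15 = -20 deg
  cos(-20 deg) = 0.9397, sin(-20 deg) = -0.3420
  joint[3] = (8.2734, -8.7931) + 4.1 * (0.9397, -0.3420) = (8.2734 + 3.8527, -8.7931 + -1.4023) = (12.1262, -10.1954)
link 3: phi[3] = -90 + 55 + 15 + -55 = -75 deg
  cos(-75 deg) = 0.2588, sin(-75 deg) = -0.9659
  joint[4] = (12.1262, -10.1954) + 9.1 * (0.2588, -0.9659) = (12.1262 + 2.3553, -10.1954 + -8.7899) = (14.4814, -18.9853)
End effector: (14.4814, -18.9853)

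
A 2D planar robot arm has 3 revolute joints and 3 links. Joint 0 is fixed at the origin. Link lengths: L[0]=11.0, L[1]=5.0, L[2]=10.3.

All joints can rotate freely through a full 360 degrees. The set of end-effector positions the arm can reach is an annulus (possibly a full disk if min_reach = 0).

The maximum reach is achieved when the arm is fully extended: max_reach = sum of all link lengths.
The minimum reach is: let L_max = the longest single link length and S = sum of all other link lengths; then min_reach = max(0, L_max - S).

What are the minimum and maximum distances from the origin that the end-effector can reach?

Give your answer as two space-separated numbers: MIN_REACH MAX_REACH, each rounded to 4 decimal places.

Link lengths: [11.0, 5.0, 10.3]
max_reach = 11 + 5 + 10.3 = 26.3
L_max = max([11.0, 5.0, 10.3]) = 11
S (sum of others) = 26.3 - 11 = 15.3
min_reach = max(0, 11 - 15.3) = max(0, -4.3) = 0

Answer: 0.0000 26.3000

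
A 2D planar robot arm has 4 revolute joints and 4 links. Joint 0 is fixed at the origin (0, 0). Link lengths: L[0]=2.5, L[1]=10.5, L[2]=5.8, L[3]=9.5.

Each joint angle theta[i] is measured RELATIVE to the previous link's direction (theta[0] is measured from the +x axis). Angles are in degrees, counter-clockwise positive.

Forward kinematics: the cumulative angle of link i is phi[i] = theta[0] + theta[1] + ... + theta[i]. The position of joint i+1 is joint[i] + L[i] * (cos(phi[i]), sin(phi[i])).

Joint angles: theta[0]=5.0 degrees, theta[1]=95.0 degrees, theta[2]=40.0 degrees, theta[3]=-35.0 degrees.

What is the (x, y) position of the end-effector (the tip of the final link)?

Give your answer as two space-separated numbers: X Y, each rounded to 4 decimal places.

Answer: -6.2347 23.4628

Derivation:
joint[0] = (0.0000, 0.0000)  (base)
link 0: phi[0] = 5 = 5 deg
  cos(5 deg) = 0.9962, sin(5 deg) = 0.0872
  joint[1] = (0.0000, 0.0000) + 2.5 * (0.9962, 0.0872) = (0.0000 + 2.4905, 0.0000 + 0.2179) = (2.4905, 0.2179)
link 1: phi[1] = 5 + 95 = 100 deg
  cos(100 deg) = -0.1736, sin(100 deg) = 0.9848
  joint[2] = (2.4905, 0.2179) + 10.5 * (-0.1736, 0.9848) = (2.4905 + -1.8233, 0.2179 + 10.3405) = (0.6672, 10.5584)
link 2: phi[2] = 5 + 95 + 40 = 140 deg
  cos(140 deg) = -0.7660, sin(140 deg) = 0.6428
  joint[3] = (0.6672, 10.5584) + 5.8 * (-0.7660, 0.6428) = (0.6672 + -4.4431, 10.5584 + 3.7282) = (-3.7759, 14.2865)
link 3: phi[3] = 5 + 95 + 40 + -35 = 105 deg
  cos(105 deg) = -0.2588, sin(105 deg) = 0.9659
  joint[4] = (-3.7759, 14.2865) + 9.5 * (-0.2588, 0.9659) = (-3.7759 + -2.4588, 14.2865 + 9.1763) = (-6.2347, 23.4628)
End effector: (-6.2347, 23.4628)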